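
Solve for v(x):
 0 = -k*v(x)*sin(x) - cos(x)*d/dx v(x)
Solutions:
 v(x) = C1*exp(k*log(cos(x)))


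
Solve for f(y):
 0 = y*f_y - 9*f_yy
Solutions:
 f(y) = C1 + C2*erfi(sqrt(2)*y/6)


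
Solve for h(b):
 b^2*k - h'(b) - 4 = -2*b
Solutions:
 h(b) = C1 + b^3*k/3 + b^2 - 4*b


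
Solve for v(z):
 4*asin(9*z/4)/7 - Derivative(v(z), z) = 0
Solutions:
 v(z) = C1 + 4*z*asin(9*z/4)/7 + 4*sqrt(16 - 81*z^2)/63


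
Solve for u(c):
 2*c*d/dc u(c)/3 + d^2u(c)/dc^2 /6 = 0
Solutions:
 u(c) = C1 + C2*erf(sqrt(2)*c)


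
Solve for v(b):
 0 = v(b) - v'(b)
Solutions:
 v(b) = C1*exp(b)


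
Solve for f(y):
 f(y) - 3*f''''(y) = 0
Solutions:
 f(y) = C1*exp(-3^(3/4)*y/3) + C2*exp(3^(3/4)*y/3) + C3*sin(3^(3/4)*y/3) + C4*cos(3^(3/4)*y/3)


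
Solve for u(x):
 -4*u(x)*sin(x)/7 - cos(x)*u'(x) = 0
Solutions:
 u(x) = C1*cos(x)^(4/7)


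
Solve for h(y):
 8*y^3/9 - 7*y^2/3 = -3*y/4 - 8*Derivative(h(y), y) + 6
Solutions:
 h(y) = C1 - y^4/36 + 7*y^3/72 - 3*y^2/64 + 3*y/4


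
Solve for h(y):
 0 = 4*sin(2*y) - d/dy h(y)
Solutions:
 h(y) = C1 - 2*cos(2*y)


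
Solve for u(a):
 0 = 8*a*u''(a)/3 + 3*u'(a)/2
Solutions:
 u(a) = C1 + C2*a^(7/16)


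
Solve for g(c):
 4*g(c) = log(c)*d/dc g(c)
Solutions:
 g(c) = C1*exp(4*li(c))


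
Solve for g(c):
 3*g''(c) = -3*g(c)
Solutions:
 g(c) = C1*sin(c) + C2*cos(c)


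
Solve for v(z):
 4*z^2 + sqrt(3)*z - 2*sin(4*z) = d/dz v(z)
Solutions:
 v(z) = C1 + 4*z^3/3 + sqrt(3)*z^2/2 + cos(4*z)/2


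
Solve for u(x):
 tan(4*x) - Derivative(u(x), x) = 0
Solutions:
 u(x) = C1 - log(cos(4*x))/4


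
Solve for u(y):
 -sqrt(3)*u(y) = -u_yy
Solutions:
 u(y) = C1*exp(-3^(1/4)*y) + C2*exp(3^(1/4)*y)


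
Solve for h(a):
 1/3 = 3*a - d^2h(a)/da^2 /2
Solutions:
 h(a) = C1 + C2*a + a^3 - a^2/3


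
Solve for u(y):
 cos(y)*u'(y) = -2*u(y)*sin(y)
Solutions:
 u(y) = C1*cos(y)^2


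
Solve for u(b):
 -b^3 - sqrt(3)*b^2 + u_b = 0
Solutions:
 u(b) = C1 + b^4/4 + sqrt(3)*b^3/3


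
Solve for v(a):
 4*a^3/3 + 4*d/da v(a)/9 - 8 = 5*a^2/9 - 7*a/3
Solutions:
 v(a) = C1 - 3*a^4/4 + 5*a^3/12 - 21*a^2/8 + 18*a


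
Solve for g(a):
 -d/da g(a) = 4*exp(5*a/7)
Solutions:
 g(a) = C1 - 28*exp(5*a/7)/5


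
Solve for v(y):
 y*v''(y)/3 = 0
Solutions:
 v(y) = C1 + C2*y


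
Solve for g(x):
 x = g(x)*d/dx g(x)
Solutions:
 g(x) = -sqrt(C1 + x^2)
 g(x) = sqrt(C1 + x^2)


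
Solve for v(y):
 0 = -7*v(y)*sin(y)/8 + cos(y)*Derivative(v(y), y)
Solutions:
 v(y) = C1/cos(y)^(7/8)


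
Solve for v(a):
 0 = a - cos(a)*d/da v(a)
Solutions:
 v(a) = C1 + Integral(a/cos(a), a)


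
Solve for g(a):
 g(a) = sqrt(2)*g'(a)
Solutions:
 g(a) = C1*exp(sqrt(2)*a/2)


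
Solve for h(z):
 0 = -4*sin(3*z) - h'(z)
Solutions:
 h(z) = C1 + 4*cos(3*z)/3


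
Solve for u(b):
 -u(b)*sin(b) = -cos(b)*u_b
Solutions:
 u(b) = C1/cos(b)


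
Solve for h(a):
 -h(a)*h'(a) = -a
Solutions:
 h(a) = -sqrt(C1 + a^2)
 h(a) = sqrt(C1 + a^2)


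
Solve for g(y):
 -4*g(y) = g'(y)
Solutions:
 g(y) = C1*exp(-4*y)


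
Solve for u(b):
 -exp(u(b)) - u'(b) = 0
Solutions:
 u(b) = log(1/(C1 + b))


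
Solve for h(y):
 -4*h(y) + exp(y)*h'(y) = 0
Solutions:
 h(y) = C1*exp(-4*exp(-y))


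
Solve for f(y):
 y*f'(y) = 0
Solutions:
 f(y) = C1


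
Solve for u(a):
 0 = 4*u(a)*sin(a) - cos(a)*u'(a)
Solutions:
 u(a) = C1/cos(a)^4


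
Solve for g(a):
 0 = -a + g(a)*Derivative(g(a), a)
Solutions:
 g(a) = -sqrt(C1 + a^2)
 g(a) = sqrt(C1 + a^2)


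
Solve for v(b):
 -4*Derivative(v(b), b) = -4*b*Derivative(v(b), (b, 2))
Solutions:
 v(b) = C1 + C2*b^2


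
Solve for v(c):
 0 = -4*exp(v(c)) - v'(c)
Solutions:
 v(c) = log(1/(C1 + 4*c))


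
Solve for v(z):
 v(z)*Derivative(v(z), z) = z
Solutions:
 v(z) = -sqrt(C1 + z^2)
 v(z) = sqrt(C1 + z^2)


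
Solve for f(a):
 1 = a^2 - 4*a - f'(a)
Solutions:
 f(a) = C1 + a^3/3 - 2*a^2 - a


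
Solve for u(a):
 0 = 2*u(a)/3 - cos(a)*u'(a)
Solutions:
 u(a) = C1*(sin(a) + 1)^(1/3)/(sin(a) - 1)^(1/3)


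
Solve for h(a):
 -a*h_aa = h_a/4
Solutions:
 h(a) = C1 + C2*a^(3/4)


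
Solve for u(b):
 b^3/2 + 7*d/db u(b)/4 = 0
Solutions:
 u(b) = C1 - b^4/14


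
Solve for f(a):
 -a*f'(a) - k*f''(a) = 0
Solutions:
 f(a) = C1 + C2*sqrt(k)*erf(sqrt(2)*a*sqrt(1/k)/2)


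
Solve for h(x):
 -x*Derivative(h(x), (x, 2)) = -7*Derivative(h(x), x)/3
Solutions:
 h(x) = C1 + C2*x^(10/3)


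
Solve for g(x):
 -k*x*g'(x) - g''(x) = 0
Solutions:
 g(x) = Piecewise((-sqrt(2)*sqrt(pi)*C1*erf(sqrt(2)*sqrt(k)*x/2)/(2*sqrt(k)) - C2, (k > 0) | (k < 0)), (-C1*x - C2, True))


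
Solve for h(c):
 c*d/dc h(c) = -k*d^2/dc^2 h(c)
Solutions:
 h(c) = C1 + C2*sqrt(k)*erf(sqrt(2)*c*sqrt(1/k)/2)


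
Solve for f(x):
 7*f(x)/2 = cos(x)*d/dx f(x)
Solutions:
 f(x) = C1*(sin(x) + 1)^(7/4)/(sin(x) - 1)^(7/4)


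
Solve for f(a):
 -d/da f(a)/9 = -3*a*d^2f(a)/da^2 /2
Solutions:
 f(a) = C1 + C2*a^(29/27)


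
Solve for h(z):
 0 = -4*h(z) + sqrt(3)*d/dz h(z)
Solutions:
 h(z) = C1*exp(4*sqrt(3)*z/3)


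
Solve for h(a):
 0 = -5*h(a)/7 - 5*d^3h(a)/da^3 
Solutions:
 h(a) = C3*exp(-7^(2/3)*a/7) + (C1*sin(sqrt(3)*7^(2/3)*a/14) + C2*cos(sqrt(3)*7^(2/3)*a/14))*exp(7^(2/3)*a/14)


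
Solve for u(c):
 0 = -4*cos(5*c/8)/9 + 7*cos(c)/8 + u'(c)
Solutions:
 u(c) = C1 + 32*sin(5*c/8)/45 - 7*sin(c)/8


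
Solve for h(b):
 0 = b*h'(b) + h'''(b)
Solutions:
 h(b) = C1 + Integral(C2*airyai(-b) + C3*airybi(-b), b)


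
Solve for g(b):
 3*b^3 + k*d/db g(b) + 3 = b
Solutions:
 g(b) = C1 - 3*b^4/(4*k) + b^2/(2*k) - 3*b/k


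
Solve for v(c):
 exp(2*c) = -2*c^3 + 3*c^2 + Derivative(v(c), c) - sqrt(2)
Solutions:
 v(c) = C1 + c^4/2 - c^3 + sqrt(2)*c + exp(2*c)/2


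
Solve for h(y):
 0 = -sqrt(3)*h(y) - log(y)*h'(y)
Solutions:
 h(y) = C1*exp(-sqrt(3)*li(y))


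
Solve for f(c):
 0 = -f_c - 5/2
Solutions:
 f(c) = C1 - 5*c/2


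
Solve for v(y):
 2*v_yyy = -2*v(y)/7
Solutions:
 v(y) = C3*exp(-7^(2/3)*y/7) + (C1*sin(sqrt(3)*7^(2/3)*y/14) + C2*cos(sqrt(3)*7^(2/3)*y/14))*exp(7^(2/3)*y/14)


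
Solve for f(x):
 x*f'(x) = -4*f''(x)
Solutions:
 f(x) = C1 + C2*erf(sqrt(2)*x/4)


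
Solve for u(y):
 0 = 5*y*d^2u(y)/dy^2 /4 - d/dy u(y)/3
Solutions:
 u(y) = C1 + C2*y^(19/15)


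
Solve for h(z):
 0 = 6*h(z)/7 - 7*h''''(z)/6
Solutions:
 h(z) = C1*exp(-sqrt(42)*z/7) + C2*exp(sqrt(42)*z/7) + C3*sin(sqrt(42)*z/7) + C4*cos(sqrt(42)*z/7)


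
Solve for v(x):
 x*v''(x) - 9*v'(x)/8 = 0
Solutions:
 v(x) = C1 + C2*x^(17/8)


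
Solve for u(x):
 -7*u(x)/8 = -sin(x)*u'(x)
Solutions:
 u(x) = C1*(cos(x) - 1)^(7/16)/(cos(x) + 1)^(7/16)


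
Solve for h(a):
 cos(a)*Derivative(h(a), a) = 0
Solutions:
 h(a) = C1


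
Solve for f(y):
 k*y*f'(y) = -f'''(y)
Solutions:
 f(y) = C1 + Integral(C2*airyai(y*(-k)^(1/3)) + C3*airybi(y*(-k)^(1/3)), y)


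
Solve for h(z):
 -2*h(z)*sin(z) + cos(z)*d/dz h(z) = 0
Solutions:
 h(z) = C1/cos(z)^2


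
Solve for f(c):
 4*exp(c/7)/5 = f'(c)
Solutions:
 f(c) = C1 + 28*exp(c/7)/5


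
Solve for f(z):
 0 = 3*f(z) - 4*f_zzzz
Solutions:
 f(z) = C1*exp(-sqrt(2)*3^(1/4)*z/2) + C2*exp(sqrt(2)*3^(1/4)*z/2) + C3*sin(sqrt(2)*3^(1/4)*z/2) + C4*cos(sqrt(2)*3^(1/4)*z/2)


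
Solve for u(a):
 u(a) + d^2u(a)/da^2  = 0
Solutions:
 u(a) = C1*sin(a) + C2*cos(a)


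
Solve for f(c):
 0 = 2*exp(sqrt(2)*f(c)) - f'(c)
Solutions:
 f(c) = sqrt(2)*(2*log(-1/(C1 + 2*c)) - log(2))/4


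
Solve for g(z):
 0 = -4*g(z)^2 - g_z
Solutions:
 g(z) = 1/(C1 + 4*z)


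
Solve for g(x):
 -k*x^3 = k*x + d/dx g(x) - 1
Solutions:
 g(x) = C1 - k*x^4/4 - k*x^2/2 + x


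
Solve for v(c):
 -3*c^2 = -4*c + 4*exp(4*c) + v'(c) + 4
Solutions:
 v(c) = C1 - c^3 + 2*c^2 - 4*c - exp(4*c)


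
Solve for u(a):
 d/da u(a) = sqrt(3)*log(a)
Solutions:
 u(a) = C1 + sqrt(3)*a*log(a) - sqrt(3)*a


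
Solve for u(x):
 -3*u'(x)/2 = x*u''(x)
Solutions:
 u(x) = C1 + C2/sqrt(x)


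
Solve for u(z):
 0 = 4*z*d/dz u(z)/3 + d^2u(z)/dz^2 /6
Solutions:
 u(z) = C1 + C2*erf(2*z)


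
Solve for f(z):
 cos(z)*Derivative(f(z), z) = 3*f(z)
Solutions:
 f(z) = C1*(sin(z) + 1)^(3/2)/(sin(z) - 1)^(3/2)


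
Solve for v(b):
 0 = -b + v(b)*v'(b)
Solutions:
 v(b) = -sqrt(C1 + b^2)
 v(b) = sqrt(C1 + b^2)


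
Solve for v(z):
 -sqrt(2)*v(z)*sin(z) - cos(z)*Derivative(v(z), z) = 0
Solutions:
 v(z) = C1*cos(z)^(sqrt(2))


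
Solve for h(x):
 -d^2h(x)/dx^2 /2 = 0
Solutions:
 h(x) = C1 + C2*x


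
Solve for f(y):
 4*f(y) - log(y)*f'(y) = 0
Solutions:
 f(y) = C1*exp(4*li(y))


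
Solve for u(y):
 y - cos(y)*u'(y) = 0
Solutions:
 u(y) = C1 + Integral(y/cos(y), y)


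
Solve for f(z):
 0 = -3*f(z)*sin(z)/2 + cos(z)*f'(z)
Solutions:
 f(z) = C1/cos(z)^(3/2)


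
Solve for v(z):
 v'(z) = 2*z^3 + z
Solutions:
 v(z) = C1 + z^4/2 + z^2/2


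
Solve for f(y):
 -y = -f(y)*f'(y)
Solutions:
 f(y) = -sqrt(C1 + y^2)
 f(y) = sqrt(C1 + y^2)


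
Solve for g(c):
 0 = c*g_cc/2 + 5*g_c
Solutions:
 g(c) = C1 + C2/c^9


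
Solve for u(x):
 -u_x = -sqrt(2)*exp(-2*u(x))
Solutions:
 u(x) = log(-sqrt(C1 + 2*sqrt(2)*x))
 u(x) = log(C1 + 2*sqrt(2)*x)/2


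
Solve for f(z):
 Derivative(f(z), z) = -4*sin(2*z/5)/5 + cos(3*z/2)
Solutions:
 f(z) = C1 + 2*sin(3*z/2)/3 + 2*cos(2*z/5)


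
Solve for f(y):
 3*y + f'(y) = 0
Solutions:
 f(y) = C1 - 3*y^2/2


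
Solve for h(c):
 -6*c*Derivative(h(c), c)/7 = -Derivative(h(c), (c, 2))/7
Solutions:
 h(c) = C1 + C2*erfi(sqrt(3)*c)


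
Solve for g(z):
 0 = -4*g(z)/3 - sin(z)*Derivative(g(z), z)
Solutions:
 g(z) = C1*(cos(z) + 1)^(2/3)/(cos(z) - 1)^(2/3)


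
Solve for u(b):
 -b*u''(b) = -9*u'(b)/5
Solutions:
 u(b) = C1 + C2*b^(14/5)


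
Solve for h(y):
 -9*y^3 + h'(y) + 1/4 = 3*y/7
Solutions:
 h(y) = C1 + 9*y^4/4 + 3*y^2/14 - y/4


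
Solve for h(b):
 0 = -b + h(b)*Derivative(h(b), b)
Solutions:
 h(b) = -sqrt(C1 + b^2)
 h(b) = sqrt(C1 + b^2)


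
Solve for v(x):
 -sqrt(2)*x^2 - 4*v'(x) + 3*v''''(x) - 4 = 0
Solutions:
 v(x) = C1 + C4*exp(6^(2/3)*x/3) - sqrt(2)*x^3/12 - x + (C2*sin(2^(2/3)*3^(1/6)*x/2) + C3*cos(2^(2/3)*3^(1/6)*x/2))*exp(-6^(2/3)*x/6)


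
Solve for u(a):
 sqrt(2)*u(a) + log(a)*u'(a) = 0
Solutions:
 u(a) = C1*exp(-sqrt(2)*li(a))


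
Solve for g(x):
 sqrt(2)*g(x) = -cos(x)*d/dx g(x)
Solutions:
 g(x) = C1*(sin(x) - 1)^(sqrt(2)/2)/(sin(x) + 1)^(sqrt(2)/2)


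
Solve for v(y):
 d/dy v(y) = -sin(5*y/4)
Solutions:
 v(y) = C1 + 4*cos(5*y/4)/5


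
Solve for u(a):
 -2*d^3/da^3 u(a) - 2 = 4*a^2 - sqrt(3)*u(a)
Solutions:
 u(a) = C3*exp(2^(2/3)*3^(1/6)*a/2) + 4*sqrt(3)*a^2/3 + (C1*sin(6^(2/3)*a/4) + C2*cos(6^(2/3)*a/4))*exp(-2^(2/3)*3^(1/6)*a/4) + 2*sqrt(3)/3


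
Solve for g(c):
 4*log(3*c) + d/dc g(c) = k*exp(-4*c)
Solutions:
 g(c) = C1 - 4*c*log(c) + 4*c*(1 - log(3)) - k*exp(-4*c)/4


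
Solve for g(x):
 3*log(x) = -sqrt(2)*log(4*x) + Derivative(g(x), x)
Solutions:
 g(x) = C1 + sqrt(2)*x*log(x) + 3*x*log(x) - 3*x - sqrt(2)*x + 2*sqrt(2)*x*log(2)


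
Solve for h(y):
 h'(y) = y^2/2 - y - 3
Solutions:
 h(y) = C1 + y^3/6 - y^2/2 - 3*y


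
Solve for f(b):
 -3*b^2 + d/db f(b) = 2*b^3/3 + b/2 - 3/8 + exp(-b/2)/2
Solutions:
 f(b) = C1 + b^4/6 + b^3 + b^2/4 - 3*b/8 - 1/sqrt(exp(b))


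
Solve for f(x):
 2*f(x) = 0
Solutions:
 f(x) = 0


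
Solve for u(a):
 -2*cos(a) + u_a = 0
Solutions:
 u(a) = C1 + 2*sin(a)


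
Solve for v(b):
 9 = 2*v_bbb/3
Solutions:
 v(b) = C1 + C2*b + C3*b^2 + 9*b^3/4


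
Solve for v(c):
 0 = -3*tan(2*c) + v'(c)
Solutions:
 v(c) = C1 - 3*log(cos(2*c))/2


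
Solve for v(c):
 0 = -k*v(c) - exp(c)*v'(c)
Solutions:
 v(c) = C1*exp(k*exp(-c))


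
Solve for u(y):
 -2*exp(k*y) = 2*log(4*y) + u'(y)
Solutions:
 u(y) = C1 - 2*y*log(y) + 2*y*(1 - 2*log(2)) + Piecewise((-2*exp(k*y)/k, Ne(k, 0)), (-2*y, True))


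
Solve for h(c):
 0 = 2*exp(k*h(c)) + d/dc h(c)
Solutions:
 h(c) = Piecewise((log(1/(C1*k + 2*c*k))/k, Ne(k, 0)), (nan, True))
 h(c) = Piecewise((C1 - 2*c, Eq(k, 0)), (nan, True))


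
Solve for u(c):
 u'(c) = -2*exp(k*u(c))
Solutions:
 u(c) = Piecewise((log(1/(C1*k + 2*c*k))/k, Ne(k, 0)), (nan, True))
 u(c) = Piecewise((C1 - 2*c, Eq(k, 0)), (nan, True))


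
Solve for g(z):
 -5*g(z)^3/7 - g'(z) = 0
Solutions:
 g(z) = -sqrt(14)*sqrt(-1/(C1 - 5*z))/2
 g(z) = sqrt(14)*sqrt(-1/(C1 - 5*z))/2


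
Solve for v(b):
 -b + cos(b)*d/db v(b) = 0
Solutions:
 v(b) = C1 + Integral(b/cos(b), b)


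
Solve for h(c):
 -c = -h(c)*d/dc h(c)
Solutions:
 h(c) = -sqrt(C1 + c^2)
 h(c) = sqrt(C1 + c^2)


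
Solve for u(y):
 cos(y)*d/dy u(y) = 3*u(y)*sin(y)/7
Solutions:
 u(y) = C1/cos(y)^(3/7)


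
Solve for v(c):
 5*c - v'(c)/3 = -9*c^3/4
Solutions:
 v(c) = C1 + 27*c^4/16 + 15*c^2/2


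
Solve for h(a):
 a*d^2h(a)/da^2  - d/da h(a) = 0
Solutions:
 h(a) = C1 + C2*a^2


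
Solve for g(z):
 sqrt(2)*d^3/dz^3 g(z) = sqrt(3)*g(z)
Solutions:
 g(z) = C3*exp(2^(5/6)*3^(1/6)*z/2) + (C1*sin(2^(5/6)*3^(2/3)*z/4) + C2*cos(2^(5/6)*3^(2/3)*z/4))*exp(-2^(5/6)*3^(1/6)*z/4)


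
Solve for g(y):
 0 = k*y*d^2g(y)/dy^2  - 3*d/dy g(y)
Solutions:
 g(y) = C1 + y^(((re(k) + 3)*re(k) + im(k)^2)/(re(k)^2 + im(k)^2))*(C2*sin(3*log(y)*Abs(im(k))/(re(k)^2 + im(k)^2)) + C3*cos(3*log(y)*im(k)/(re(k)^2 + im(k)^2)))


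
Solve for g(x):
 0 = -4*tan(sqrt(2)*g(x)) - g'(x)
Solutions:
 g(x) = sqrt(2)*(pi - asin(C1*exp(-4*sqrt(2)*x)))/2
 g(x) = sqrt(2)*asin(C1*exp(-4*sqrt(2)*x))/2


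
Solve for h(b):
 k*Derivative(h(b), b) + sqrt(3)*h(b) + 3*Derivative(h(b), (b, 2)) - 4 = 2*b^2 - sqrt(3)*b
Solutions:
 h(b) = C1*exp(b*(-k + sqrt(k^2 - 12*sqrt(3)))/6) + C2*exp(-b*(k + sqrt(k^2 - 12*sqrt(3)))/6) + 2*sqrt(3)*b^2/3 - 4*b*k/3 - b + 4*sqrt(3)*k^2/9 + sqrt(3)*k/3 - 4 + 4*sqrt(3)/3


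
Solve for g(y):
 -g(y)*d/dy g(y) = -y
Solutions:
 g(y) = -sqrt(C1 + y^2)
 g(y) = sqrt(C1 + y^2)


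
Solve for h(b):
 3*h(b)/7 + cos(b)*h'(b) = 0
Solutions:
 h(b) = C1*(sin(b) - 1)^(3/14)/(sin(b) + 1)^(3/14)


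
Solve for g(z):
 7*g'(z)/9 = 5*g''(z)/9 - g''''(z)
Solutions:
 g(z) = C1 + C2*exp(z*(10*18^(1/3)/(sqrt(34221) + 189)^(1/3) + 12^(1/3)*(sqrt(34221) + 189)^(1/3))/36)*sin(2^(1/3)*3^(1/6)*z*(-2^(1/3)*3^(2/3)*(sqrt(34221) + 189)^(1/3) + 30/(sqrt(34221) + 189)^(1/3))/36) + C3*exp(z*(10*18^(1/3)/(sqrt(34221) + 189)^(1/3) + 12^(1/3)*(sqrt(34221) + 189)^(1/3))/36)*cos(2^(1/3)*3^(1/6)*z*(-2^(1/3)*3^(2/3)*(sqrt(34221) + 189)^(1/3) + 30/(sqrt(34221) + 189)^(1/3))/36) + C4*exp(-z*(10*18^(1/3)/(sqrt(34221) + 189)^(1/3) + 12^(1/3)*(sqrt(34221) + 189)^(1/3))/18)


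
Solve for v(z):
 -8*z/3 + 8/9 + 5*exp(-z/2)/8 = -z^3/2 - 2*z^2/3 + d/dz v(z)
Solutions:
 v(z) = C1 + z^4/8 + 2*z^3/9 - 4*z^2/3 + 8*z/9 - 5*exp(-z/2)/4


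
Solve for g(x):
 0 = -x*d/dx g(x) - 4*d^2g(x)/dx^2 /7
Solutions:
 g(x) = C1 + C2*erf(sqrt(14)*x/4)


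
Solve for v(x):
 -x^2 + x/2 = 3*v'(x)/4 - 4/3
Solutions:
 v(x) = C1 - 4*x^3/9 + x^2/3 + 16*x/9


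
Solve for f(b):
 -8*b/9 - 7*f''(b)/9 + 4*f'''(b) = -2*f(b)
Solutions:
 f(b) = C1*exp(b*(49/(324*sqrt(942726) + 314585)^(1/3) + 14 + (324*sqrt(942726) + 314585)^(1/3))/216)*sin(sqrt(3)*b*(-(324*sqrt(942726) + 314585)^(1/3) + 49/(324*sqrt(942726) + 314585)^(1/3))/216) + C2*exp(b*(49/(324*sqrt(942726) + 314585)^(1/3) + 14 + (324*sqrt(942726) + 314585)^(1/3))/216)*cos(sqrt(3)*b*(-(324*sqrt(942726) + 314585)^(1/3) + 49/(324*sqrt(942726) + 314585)^(1/3))/216) + C3*exp(b*(-(324*sqrt(942726) + 314585)^(1/3) - 49/(324*sqrt(942726) + 314585)^(1/3) + 7)/108) + 4*b/9


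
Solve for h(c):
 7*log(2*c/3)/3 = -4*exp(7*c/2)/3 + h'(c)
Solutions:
 h(c) = C1 + 7*c*log(c)/3 + 7*c*(-log(3) - 1 + log(2))/3 + 8*exp(7*c/2)/21


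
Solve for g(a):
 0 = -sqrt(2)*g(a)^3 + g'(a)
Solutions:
 g(a) = -sqrt(2)*sqrt(-1/(C1 + sqrt(2)*a))/2
 g(a) = sqrt(2)*sqrt(-1/(C1 + sqrt(2)*a))/2


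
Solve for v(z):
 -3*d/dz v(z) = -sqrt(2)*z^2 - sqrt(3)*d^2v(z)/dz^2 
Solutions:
 v(z) = C1 + C2*exp(sqrt(3)*z) + sqrt(2)*z^3/9 + sqrt(6)*z^2/9 + 2*sqrt(2)*z/9


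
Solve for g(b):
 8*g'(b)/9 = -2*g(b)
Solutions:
 g(b) = C1*exp(-9*b/4)


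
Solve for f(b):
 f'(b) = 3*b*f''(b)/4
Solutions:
 f(b) = C1 + C2*b^(7/3)


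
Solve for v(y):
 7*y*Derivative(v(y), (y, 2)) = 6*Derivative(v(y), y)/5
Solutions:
 v(y) = C1 + C2*y^(41/35)


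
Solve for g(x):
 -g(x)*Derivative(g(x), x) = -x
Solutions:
 g(x) = -sqrt(C1 + x^2)
 g(x) = sqrt(C1 + x^2)


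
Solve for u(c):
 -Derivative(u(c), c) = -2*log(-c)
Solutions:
 u(c) = C1 + 2*c*log(-c) - 2*c


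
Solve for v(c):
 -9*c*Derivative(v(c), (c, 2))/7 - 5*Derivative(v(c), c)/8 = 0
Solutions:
 v(c) = C1 + C2*c^(37/72)


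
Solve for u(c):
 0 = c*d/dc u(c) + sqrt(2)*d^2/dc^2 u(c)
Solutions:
 u(c) = C1 + C2*erf(2^(1/4)*c/2)


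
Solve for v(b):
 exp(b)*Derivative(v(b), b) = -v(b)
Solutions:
 v(b) = C1*exp(exp(-b))


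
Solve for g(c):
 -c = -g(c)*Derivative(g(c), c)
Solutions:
 g(c) = -sqrt(C1 + c^2)
 g(c) = sqrt(C1 + c^2)


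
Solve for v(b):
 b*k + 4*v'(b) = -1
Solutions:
 v(b) = C1 - b^2*k/8 - b/4


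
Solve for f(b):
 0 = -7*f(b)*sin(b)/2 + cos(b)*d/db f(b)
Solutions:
 f(b) = C1/cos(b)^(7/2)


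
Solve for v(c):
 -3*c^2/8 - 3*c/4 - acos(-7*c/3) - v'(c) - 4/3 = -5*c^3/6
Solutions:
 v(c) = C1 + 5*c^4/24 - c^3/8 - 3*c^2/8 - c*acos(-7*c/3) - 4*c/3 - sqrt(9 - 49*c^2)/7


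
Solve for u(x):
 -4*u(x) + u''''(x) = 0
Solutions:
 u(x) = C1*exp(-sqrt(2)*x) + C2*exp(sqrt(2)*x) + C3*sin(sqrt(2)*x) + C4*cos(sqrt(2)*x)


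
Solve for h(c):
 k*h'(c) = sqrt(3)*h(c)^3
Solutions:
 h(c) = -sqrt(2)*sqrt(-k/(C1*k + sqrt(3)*c))/2
 h(c) = sqrt(2)*sqrt(-k/(C1*k + sqrt(3)*c))/2


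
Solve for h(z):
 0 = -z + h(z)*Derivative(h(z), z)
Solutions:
 h(z) = -sqrt(C1 + z^2)
 h(z) = sqrt(C1 + z^2)


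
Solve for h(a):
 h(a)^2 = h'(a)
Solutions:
 h(a) = -1/(C1 + a)


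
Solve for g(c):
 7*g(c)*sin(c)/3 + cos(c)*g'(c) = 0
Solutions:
 g(c) = C1*cos(c)^(7/3)


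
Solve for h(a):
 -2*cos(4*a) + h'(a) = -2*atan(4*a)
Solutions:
 h(a) = C1 - 2*a*atan(4*a) + log(16*a^2 + 1)/4 + sin(4*a)/2


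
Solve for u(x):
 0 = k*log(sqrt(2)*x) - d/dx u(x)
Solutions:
 u(x) = C1 + k*x*log(x) - k*x + k*x*log(2)/2


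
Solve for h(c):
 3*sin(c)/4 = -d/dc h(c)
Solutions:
 h(c) = C1 + 3*cos(c)/4


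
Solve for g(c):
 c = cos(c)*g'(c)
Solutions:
 g(c) = C1 + Integral(c/cos(c), c)


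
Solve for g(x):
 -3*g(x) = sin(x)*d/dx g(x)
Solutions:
 g(x) = C1*(cos(x) + 1)^(3/2)/(cos(x) - 1)^(3/2)


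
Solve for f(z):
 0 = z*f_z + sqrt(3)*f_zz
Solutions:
 f(z) = C1 + C2*erf(sqrt(2)*3^(3/4)*z/6)


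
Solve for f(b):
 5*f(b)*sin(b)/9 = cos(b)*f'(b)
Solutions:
 f(b) = C1/cos(b)^(5/9)


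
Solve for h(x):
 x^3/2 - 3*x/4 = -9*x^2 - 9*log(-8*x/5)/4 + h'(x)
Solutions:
 h(x) = C1 + x^4/8 + 3*x^3 - 3*x^2/8 + 9*x*log(-x)/4 + x*(-3*log(5) - 9/4 + 3*log(10)/4 + 6*log(2))


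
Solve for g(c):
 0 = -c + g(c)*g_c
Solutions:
 g(c) = -sqrt(C1 + c^2)
 g(c) = sqrt(C1 + c^2)


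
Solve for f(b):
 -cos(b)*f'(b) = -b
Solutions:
 f(b) = C1 + Integral(b/cos(b), b)


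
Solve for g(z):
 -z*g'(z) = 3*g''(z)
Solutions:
 g(z) = C1 + C2*erf(sqrt(6)*z/6)


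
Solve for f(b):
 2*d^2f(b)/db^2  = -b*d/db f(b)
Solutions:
 f(b) = C1 + C2*erf(b/2)


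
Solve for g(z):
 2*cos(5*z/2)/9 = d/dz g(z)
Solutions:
 g(z) = C1 + 4*sin(5*z/2)/45


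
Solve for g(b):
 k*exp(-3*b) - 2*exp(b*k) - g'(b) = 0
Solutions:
 g(b) = C1 - k*exp(-3*b)/3 - 2*exp(b*k)/k


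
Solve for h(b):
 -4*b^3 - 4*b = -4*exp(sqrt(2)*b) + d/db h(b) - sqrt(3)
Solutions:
 h(b) = C1 - b^4 - 2*b^2 + sqrt(3)*b + 2*sqrt(2)*exp(sqrt(2)*b)


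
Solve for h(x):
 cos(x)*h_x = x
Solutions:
 h(x) = C1 + Integral(x/cos(x), x)


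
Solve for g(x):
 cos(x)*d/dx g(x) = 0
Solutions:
 g(x) = C1


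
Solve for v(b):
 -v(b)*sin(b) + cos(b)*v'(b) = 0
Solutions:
 v(b) = C1/cos(b)


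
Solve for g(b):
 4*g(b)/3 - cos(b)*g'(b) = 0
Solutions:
 g(b) = C1*(sin(b) + 1)^(2/3)/(sin(b) - 1)^(2/3)


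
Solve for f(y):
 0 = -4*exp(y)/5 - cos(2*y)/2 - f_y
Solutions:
 f(y) = C1 - 4*exp(y)/5 - sin(2*y)/4


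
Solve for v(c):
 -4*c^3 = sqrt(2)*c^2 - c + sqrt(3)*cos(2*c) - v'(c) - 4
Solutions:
 v(c) = C1 + c^4 + sqrt(2)*c^3/3 - c^2/2 - 4*c + sqrt(3)*sin(2*c)/2


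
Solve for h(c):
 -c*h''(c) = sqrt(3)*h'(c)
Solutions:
 h(c) = C1 + C2*c^(1 - sqrt(3))


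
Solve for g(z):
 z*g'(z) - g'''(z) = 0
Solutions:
 g(z) = C1 + Integral(C2*airyai(z) + C3*airybi(z), z)


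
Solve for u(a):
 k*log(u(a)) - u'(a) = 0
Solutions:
 li(u(a)) = C1 + a*k


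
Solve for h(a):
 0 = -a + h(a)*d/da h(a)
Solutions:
 h(a) = -sqrt(C1 + a^2)
 h(a) = sqrt(C1 + a^2)


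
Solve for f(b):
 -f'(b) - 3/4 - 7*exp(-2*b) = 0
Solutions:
 f(b) = C1 - 3*b/4 + 7*exp(-2*b)/2


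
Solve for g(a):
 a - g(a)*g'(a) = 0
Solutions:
 g(a) = -sqrt(C1 + a^2)
 g(a) = sqrt(C1 + a^2)


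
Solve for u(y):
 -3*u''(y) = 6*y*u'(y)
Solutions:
 u(y) = C1 + C2*erf(y)


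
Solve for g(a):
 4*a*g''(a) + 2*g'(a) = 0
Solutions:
 g(a) = C1 + C2*sqrt(a)


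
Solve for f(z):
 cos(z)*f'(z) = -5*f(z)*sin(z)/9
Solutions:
 f(z) = C1*cos(z)^(5/9)


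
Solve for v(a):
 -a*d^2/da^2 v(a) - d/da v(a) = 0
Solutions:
 v(a) = C1 + C2*log(a)


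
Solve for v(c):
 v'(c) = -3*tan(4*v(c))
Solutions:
 v(c) = -asin(C1*exp(-12*c))/4 + pi/4
 v(c) = asin(C1*exp(-12*c))/4


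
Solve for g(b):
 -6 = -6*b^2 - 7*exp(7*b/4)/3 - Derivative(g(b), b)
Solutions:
 g(b) = C1 - 2*b^3 + 6*b - 4*exp(7*b/4)/3


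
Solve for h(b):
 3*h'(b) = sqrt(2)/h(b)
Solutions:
 h(b) = -sqrt(C1 + 6*sqrt(2)*b)/3
 h(b) = sqrt(C1 + 6*sqrt(2)*b)/3


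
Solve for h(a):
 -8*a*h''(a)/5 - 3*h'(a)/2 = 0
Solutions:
 h(a) = C1 + C2*a^(1/16)


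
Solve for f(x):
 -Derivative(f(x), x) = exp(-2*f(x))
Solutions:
 f(x) = log(-sqrt(C1 - 2*x))
 f(x) = log(C1 - 2*x)/2


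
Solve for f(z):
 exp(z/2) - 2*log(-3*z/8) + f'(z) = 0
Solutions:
 f(z) = C1 + 2*z*log(-z) + 2*z*(-3*log(2) - 1 + log(3)) - 2*exp(z/2)


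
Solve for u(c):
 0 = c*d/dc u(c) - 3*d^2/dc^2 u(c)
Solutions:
 u(c) = C1 + C2*erfi(sqrt(6)*c/6)


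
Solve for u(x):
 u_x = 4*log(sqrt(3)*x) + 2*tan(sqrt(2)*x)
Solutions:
 u(x) = C1 + 4*x*log(x) - 4*x + 2*x*log(3) - sqrt(2)*log(cos(sqrt(2)*x))


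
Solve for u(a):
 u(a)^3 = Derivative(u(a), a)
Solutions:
 u(a) = -sqrt(2)*sqrt(-1/(C1 + a))/2
 u(a) = sqrt(2)*sqrt(-1/(C1 + a))/2


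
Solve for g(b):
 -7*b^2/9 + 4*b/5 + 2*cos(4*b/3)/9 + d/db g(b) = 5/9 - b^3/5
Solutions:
 g(b) = C1 - b^4/20 + 7*b^3/27 - 2*b^2/5 + 5*b/9 - sin(4*b/3)/6


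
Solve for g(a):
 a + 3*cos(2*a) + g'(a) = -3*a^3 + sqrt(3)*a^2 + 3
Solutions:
 g(a) = C1 - 3*a^4/4 + sqrt(3)*a^3/3 - a^2/2 + 3*a - 3*sin(a)*cos(a)


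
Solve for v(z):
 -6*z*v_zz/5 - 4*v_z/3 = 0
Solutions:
 v(z) = C1 + C2/z^(1/9)


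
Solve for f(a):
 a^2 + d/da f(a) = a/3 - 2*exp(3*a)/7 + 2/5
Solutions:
 f(a) = C1 - a^3/3 + a^2/6 + 2*a/5 - 2*exp(3*a)/21


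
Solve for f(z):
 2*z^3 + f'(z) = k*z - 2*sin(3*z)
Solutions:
 f(z) = C1 + k*z^2/2 - z^4/2 + 2*cos(3*z)/3


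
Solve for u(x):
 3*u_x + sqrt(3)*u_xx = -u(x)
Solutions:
 u(x) = C1*exp(sqrt(3)*x*(-3 + sqrt(9 - 4*sqrt(3)))/6) + C2*exp(-sqrt(3)*x*(sqrt(9 - 4*sqrt(3)) + 3)/6)


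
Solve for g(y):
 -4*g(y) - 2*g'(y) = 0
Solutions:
 g(y) = C1*exp(-2*y)


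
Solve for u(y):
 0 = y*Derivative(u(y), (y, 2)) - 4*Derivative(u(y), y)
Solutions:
 u(y) = C1 + C2*y^5


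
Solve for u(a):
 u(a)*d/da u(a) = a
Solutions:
 u(a) = -sqrt(C1 + a^2)
 u(a) = sqrt(C1 + a^2)


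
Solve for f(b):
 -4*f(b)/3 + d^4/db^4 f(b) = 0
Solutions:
 f(b) = C1*exp(-sqrt(2)*3^(3/4)*b/3) + C2*exp(sqrt(2)*3^(3/4)*b/3) + C3*sin(sqrt(2)*3^(3/4)*b/3) + C4*cos(sqrt(2)*3^(3/4)*b/3)


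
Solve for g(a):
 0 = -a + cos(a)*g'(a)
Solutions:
 g(a) = C1 + Integral(a/cos(a), a)


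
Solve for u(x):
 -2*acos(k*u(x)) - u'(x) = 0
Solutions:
 Integral(1/acos(_y*k), (_y, u(x))) = C1 - 2*x


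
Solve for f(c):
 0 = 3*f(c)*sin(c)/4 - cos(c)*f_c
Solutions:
 f(c) = C1/cos(c)^(3/4)


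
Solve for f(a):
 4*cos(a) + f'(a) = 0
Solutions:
 f(a) = C1 - 4*sin(a)


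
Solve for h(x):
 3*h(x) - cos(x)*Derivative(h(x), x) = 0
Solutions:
 h(x) = C1*(sin(x) + 1)^(3/2)/(sin(x) - 1)^(3/2)


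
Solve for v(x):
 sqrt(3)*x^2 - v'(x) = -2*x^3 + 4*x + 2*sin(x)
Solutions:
 v(x) = C1 + x^4/2 + sqrt(3)*x^3/3 - 2*x^2 + 2*cos(x)


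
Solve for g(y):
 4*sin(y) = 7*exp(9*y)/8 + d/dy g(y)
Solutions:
 g(y) = C1 - 7*exp(9*y)/72 - 4*cos(y)


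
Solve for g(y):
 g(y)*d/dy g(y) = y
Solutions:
 g(y) = -sqrt(C1 + y^2)
 g(y) = sqrt(C1 + y^2)


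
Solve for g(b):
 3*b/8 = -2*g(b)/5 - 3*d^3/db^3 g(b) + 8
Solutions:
 g(b) = C3*exp(-15^(2/3)*2^(1/3)*b/15) - 15*b/16 + (C1*sin(2^(1/3)*3^(1/6)*5^(2/3)*b/10) + C2*cos(2^(1/3)*3^(1/6)*5^(2/3)*b/10))*exp(15^(2/3)*2^(1/3)*b/30) + 20


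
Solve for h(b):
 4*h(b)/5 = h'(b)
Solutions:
 h(b) = C1*exp(4*b/5)


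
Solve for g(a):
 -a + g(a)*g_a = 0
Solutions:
 g(a) = -sqrt(C1 + a^2)
 g(a) = sqrt(C1 + a^2)


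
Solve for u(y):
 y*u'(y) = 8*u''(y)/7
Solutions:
 u(y) = C1 + C2*erfi(sqrt(7)*y/4)


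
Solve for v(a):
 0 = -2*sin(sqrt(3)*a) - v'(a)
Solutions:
 v(a) = C1 + 2*sqrt(3)*cos(sqrt(3)*a)/3


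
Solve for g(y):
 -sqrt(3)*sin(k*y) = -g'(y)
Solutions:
 g(y) = C1 - sqrt(3)*cos(k*y)/k


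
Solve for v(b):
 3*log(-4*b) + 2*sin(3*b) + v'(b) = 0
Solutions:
 v(b) = C1 - 3*b*log(-b) - 6*b*log(2) + 3*b + 2*cos(3*b)/3


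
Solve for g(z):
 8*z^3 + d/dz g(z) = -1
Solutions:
 g(z) = C1 - 2*z^4 - z


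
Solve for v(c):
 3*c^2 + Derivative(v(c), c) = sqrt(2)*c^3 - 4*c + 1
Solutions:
 v(c) = C1 + sqrt(2)*c^4/4 - c^3 - 2*c^2 + c


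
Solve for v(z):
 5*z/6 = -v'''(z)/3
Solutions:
 v(z) = C1 + C2*z + C3*z^2 - 5*z^4/48


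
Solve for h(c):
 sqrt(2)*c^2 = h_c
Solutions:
 h(c) = C1 + sqrt(2)*c^3/3


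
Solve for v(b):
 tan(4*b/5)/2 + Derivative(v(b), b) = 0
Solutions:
 v(b) = C1 + 5*log(cos(4*b/5))/8


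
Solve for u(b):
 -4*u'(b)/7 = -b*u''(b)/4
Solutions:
 u(b) = C1 + C2*b^(23/7)


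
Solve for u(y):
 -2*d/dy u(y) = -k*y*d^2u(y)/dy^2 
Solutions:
 u(y) = C1 + y^(((re(k) + 2)*re(k) + im(k)^2)/(re(k)^2 + im(k)^2))*(C2*sin(2*log(y)*Abs(im(k))/(re(k)^2 + im(k)^2)) + C3*cos(2*log(y)*im(k)/(re(k)^2 + im(k)^2)))


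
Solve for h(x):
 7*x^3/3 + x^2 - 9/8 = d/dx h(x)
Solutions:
 h(x) = C1 + 7*x^4/12 + x^3/3 - 9*x/8


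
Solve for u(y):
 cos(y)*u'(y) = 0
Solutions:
 u(y) = C1


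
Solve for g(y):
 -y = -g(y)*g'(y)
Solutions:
 g(y) = -sqrt(C1 + y^2)
 g(y) = sqrt(C1 + y^2)


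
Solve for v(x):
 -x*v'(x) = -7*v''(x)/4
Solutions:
 v(x) = C1 + C2*erfi(sqrt(14)*x/7)


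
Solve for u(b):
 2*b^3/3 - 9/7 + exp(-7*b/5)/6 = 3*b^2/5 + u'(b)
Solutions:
 u(b) = C1 + b^4/6 - b^3/5 - 9*b/7 - 5*exp(-7*b/5)/42


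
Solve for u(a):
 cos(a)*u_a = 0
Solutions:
 u(a) = C1


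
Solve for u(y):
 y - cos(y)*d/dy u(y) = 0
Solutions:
 u(y) = C1 + Integral(y/cos(y), y)


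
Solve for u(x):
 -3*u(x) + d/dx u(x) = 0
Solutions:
 u(x) = C1*exp(3*x)


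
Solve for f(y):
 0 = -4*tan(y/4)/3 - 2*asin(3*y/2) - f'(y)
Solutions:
 f(y) = C1 - 2*y*asin(3*y/2) - 2*sqrt(4 - 9*y^2)/3 + 16*log(cos(y/4))/3


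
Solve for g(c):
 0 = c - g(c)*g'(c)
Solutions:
 g(c) = -sqrt(C1 + c^2)
 g(c) = sqrt(C1 + c^2)


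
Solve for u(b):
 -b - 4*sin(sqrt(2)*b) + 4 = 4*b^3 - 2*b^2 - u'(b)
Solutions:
 u(b) = C1 + b^4 - 2*b^3/3 + b^2/2 - 4*b - 2*sqrt(2)*cos(sqrt(2)*b)


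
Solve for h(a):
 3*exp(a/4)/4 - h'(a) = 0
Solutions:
 h(a) = C1 + 3*exp(a/4)


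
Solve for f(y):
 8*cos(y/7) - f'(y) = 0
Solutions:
 f(y) = C1 + 56*sin(y/7)


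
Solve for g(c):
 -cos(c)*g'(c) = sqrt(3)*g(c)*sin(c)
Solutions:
 g(c) = C1*cos(c)^(sqrt(3))


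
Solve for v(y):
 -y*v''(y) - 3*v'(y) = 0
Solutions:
 v(y) = C1 + C2/y^2


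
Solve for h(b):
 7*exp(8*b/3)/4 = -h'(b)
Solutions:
 h(b) = C1 - 21*exp(8*b/3)/32


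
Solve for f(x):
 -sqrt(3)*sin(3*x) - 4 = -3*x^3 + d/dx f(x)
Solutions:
 f(x) = C1 + 3*x^4/4 - 4*x + sqrt(3)*cos(3*x)/3


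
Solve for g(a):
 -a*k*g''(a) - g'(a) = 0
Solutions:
 g(a) = C1 + a^(((re(k) - 1)*re(k) + im(k)^2)/(re(k)^2 + im(k)^2))*(C2*sin(log(a)*Abs(im(k))/(re(k)^2 + im(k)^2)) + C3*cos(log(a)*im(k)/(re(k)^2 + im(k)^2)))


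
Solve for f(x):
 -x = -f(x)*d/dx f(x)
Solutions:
 f(x) = -sqrt(C1 + x^2)
 f(x) = sqrt(C1 + x^2)


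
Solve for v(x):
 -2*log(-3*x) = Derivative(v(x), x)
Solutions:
 v(x) = C1 - 2*x*log(-x) + 2*x*(1 - log(3))


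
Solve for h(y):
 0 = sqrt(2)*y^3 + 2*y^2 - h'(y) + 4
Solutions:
 h(y) = C1 + sqrt(2)*y^4/4 + 2*y^3/3 + 4*y


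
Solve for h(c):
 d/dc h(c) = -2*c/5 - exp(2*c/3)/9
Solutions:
 h(c) = C1 - c^2/5 - exp(2*c/3)/6


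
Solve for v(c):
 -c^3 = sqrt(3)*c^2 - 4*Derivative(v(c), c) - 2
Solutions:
 v(c) = C1 + c^4/16 + sqrt(3)*c^3/12 - c/2


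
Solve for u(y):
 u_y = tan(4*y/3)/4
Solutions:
 u(y) = C1 - 3*log(cos(4*y/3))/16


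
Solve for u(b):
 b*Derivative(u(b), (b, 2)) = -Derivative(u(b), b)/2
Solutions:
 u(b) = C1 + C2*sqrt(b)


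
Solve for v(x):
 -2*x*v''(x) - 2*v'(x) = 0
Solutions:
 v(x) = C1 + C2*log(x)


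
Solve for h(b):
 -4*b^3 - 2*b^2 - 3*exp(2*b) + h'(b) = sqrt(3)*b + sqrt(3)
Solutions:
 h(b) = C1 + b^4 + 2*b^3/3 + sqrt(3)*b^2/2 + sqrt(3)*b + 3*exp(2*b)/2


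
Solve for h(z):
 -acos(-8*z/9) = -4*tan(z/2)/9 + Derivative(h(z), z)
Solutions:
 h(z) = C1 - z*acos(-8*z/9) - sqrt(81 - 64*z^2)/8 - 8*log(cos(z/2))/9


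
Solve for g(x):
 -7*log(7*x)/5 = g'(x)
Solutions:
 g(x) = C1 - 7*x*log(x)/5 - 7*x*log(7)/5 + 7*x/5


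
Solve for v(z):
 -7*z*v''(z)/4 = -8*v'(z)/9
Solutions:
 v(z) = C1 + C2*z^(95/63)


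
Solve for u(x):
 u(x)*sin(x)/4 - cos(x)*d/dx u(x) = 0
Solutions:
 u(x) = C1/cos(x)^(1/4)


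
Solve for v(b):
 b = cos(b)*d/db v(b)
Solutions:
 v(b) = C1 + Integral(b/cos(b), b)


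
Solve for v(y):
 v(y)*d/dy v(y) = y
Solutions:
 v(y) = -sqrt(C1 + y^2)
 v(y) = sqrt(C1 + y^2)


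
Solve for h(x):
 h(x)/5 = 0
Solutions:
 h(x) = 0


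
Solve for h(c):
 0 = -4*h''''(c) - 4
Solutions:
 h(c) = C1 + C2*c + C3*c^2 + C4*c^3 - c^4/24


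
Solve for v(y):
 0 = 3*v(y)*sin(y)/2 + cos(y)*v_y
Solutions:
 v(y) = C1*cos(y)^(3/2)


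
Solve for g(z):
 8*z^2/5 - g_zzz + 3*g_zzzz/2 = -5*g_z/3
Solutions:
 g(z) = C1 + C2*exp(z*(4/(9*sqrt(1945) + 397)^(1/3) + 4 + (9*sqrt(1945) + 397)^(1/3))/18)*sin(sqrt(3)*z*(-(9*sqrt(1945) + 397)^(1/3) + 4/(9*sqrt(1945) + 397)^(1/3))/18) + C3*exp(z*(4/(9*sqrt(1945) + 397)^(1/3) + 4 + (9*sqrt(1945) + 397)^(1/3))/18)*cos(sqrt(3)*z*(-(9*sqrt(1945) + 397)^(1/3) + 4/(9*sqrt(1945) + 397)^(1/3))/18) + C4*exp(z*(-(9*sqrt(1945) + 397)^(1/3) - 4/(9*sqrt(1945) + 397)^(1/3) + 2)/9) - 8*z^3/25 - 144*z/125


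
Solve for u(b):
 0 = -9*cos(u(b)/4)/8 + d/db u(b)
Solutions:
 -9*b/8 - 2*log(sin(u(b)/4) - 1) + 2*log(sin(u(b)/4) + 1) = C1


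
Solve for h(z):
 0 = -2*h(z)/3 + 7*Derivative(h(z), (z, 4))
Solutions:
 h(z) = C1*exp(-2^(1/4)*21^(3/4)*z/21) + C2*exp(2^(1/4)*21^(3/4)*z/21) + C3*sin(2^(1/4)*21^(3/4)*z/21) + C4*cos(2^(1/4)*21^(3/4)*z/21)


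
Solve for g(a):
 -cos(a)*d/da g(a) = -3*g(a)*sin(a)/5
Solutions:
 g(a) = C1/cos(a)^(3/5)


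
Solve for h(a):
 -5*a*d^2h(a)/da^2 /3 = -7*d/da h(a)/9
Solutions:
 h(a) = C1 + C2*a^(22/15)


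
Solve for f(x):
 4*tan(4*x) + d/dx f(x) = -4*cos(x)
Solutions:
 f(x) = C1 + log(cos(4*x)) - 4*sin(x)


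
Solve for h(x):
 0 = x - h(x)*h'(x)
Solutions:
 h(x) = -sqrt(C1 + x^2)
 h(x) = sqrt(C1 + x^2)


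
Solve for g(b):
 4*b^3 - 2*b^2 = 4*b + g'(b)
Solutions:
 g(b) = C1 + b^4 - 2*b^3/3 - 2*b^2


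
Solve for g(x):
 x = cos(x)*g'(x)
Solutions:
 g(x) = C1 + Integral(x/cos(x), x)


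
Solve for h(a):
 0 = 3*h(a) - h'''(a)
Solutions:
 h(a) = C3*exp(3^(1/3)*a) + (C1*sin(3^(5/6)*a/2) + C2*cos(3^(5/6)*a/2))*exp(-3^(1/3)*a/2)


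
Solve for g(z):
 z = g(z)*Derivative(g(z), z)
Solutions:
 g(z) = -sqrt(C1 + z^2)
 g(z) = sqrt(C1 + z^2)


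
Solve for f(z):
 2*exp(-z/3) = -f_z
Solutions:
 f(z) = C1 + 6*exp(-z/3)


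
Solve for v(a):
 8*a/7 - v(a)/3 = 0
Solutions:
 v(a) = 24*a/7


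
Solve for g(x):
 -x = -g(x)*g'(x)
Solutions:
 g(x) = -sqrt(C1 + x^2)
 g(x) = sqrt(C1 + x^2)


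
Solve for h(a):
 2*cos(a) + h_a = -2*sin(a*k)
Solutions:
 h(a) = C1 - 2*sin(a) + 2*cos(a*k)/k


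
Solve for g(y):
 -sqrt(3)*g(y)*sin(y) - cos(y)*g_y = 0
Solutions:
 g(y) = C1*cos(y)^(sqrt(3))


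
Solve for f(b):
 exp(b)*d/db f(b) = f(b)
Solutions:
 f(b) = C1*exp(-exp(-b))


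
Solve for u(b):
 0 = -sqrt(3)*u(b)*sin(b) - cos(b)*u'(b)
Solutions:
 u(b) = C1*cos(b)^(sqrt(3))


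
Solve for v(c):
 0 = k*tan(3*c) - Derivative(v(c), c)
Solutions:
 v(c) = C1 - k*log(cos(3*c))/3


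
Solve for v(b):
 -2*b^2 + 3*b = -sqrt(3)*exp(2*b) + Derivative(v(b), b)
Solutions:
 v(b) = C1 - 2*b^3/3 + 3*b^2/2 + sqrt(3)*exp(2*b)/2


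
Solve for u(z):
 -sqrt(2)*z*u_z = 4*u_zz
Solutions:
 u(z) = C1 + C2*erf(2^(3/4)*z/4)


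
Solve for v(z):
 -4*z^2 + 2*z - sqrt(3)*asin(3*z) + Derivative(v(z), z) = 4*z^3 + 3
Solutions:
 v(z) = C1 + z^4 + 4*z^3/3 - z^2 + 3*z + sqrt(3)*(z*asin(3*z) + sqrt(1 - 9*z^2)/3)


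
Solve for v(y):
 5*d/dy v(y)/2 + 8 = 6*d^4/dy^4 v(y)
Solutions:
 v(y) = C1 + C4*exp(90^(1/3)*y/6) - 16*y/5 + (C2*sin(10^(1/3)*3^(1/6)*y/4) + C3*cos(10^(1/3)*3^(1/6)*y/4))*exp(-90^(1/3)*y/12)


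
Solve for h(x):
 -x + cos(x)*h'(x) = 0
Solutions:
 h(x) = C1 + Integral(x/cos(x), x)


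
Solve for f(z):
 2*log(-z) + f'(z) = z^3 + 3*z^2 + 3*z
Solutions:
 f(z) = C1 + z^4/4 + z^3 + 3*z^2/2 - 2*z*log(-z) + 2*z


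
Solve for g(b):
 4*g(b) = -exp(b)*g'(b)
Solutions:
 g(b) = C1*exp(4*exp(-b))


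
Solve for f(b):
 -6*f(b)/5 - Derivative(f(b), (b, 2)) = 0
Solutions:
 f(b) = C1*sin(sqrt(30)*b/5) + C2*cos(sqrt(30)*b/5)


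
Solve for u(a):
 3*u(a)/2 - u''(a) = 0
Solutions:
 u(a) = C1*exp(-sqrt(6)*a/2) + C2*exp(sqrt(6)*a/2)


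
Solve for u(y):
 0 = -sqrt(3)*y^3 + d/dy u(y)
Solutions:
 u(y) = C1 + sqrt(3)*y^4/4


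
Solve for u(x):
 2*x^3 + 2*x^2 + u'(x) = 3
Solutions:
 u(x) = C1 - x^4/2 - 2*x^3/3 + 3*x


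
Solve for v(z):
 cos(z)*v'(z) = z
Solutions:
 v(z) = C1 + Integral(z/cos(z), z)


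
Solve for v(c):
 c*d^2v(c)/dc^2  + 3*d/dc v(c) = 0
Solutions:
 v(c) = C1 + C2/c^2


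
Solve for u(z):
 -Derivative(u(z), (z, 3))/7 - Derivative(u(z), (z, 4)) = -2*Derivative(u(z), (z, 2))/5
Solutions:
 u(z) = C1 + C2*z + C3*exp(z*(-5 + sqrt(1985))/70) + C4*exp(-z*(5 + sqrt(1985))/70)


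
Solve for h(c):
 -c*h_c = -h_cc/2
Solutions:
 h(c) = C1 + C2*erfi(c)


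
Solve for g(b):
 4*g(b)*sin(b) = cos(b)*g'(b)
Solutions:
 g(b) = C1/cos(b)^4


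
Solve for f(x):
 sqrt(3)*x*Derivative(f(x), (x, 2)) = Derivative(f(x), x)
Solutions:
 f(x) = C1 + C2*x^(sqrt(3)/3 + 1)


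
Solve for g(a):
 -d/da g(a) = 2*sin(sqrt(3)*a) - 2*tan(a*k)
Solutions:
 g(a) = C1 + 2*Piecewise((-log(cos(a*k))/k, Ne(k, 0)), (0, True)) + 2*sqrt(3)*cos(sqrt(3)*a)/3


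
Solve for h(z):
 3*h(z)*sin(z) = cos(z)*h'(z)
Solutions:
 h(z) = C1/cos(z)^3


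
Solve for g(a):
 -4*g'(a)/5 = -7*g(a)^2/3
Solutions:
 g(a) = -12/(C1 + 35*a)


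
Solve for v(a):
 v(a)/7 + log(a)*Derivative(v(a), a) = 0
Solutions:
 v(a) = C1*exp(-li(a)/7)


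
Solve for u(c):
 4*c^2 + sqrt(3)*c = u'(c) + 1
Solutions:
 u(c) = C1 + 4*c^3/3 + sqrt(3)*c^2/2 - c


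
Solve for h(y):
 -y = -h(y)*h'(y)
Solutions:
 h(y) = -sqrt(C1 + y^2)
 h(y) = sqrt(C1 + y^2)


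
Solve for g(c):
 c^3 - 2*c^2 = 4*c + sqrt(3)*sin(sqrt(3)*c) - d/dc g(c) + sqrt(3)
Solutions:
 g(c) = C1 - c^4/4 + 2*c^3/3 + 2*c^2 + sqrt(3)*c - cos(sqrt(3)*c)


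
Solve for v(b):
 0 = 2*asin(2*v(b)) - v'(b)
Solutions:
 Integral(1/asin(2*_y), (_y, v(b))) = C1 + 2*b


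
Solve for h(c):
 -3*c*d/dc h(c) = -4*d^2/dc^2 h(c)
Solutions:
 h(c) = C1 + C2*erfi(sqrt(6)*c/4)


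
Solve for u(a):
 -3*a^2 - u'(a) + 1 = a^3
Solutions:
 u(a) = C1 - a^4/4 - a^3 + a


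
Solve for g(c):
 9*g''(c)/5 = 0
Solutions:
 g(c) = C1 + C2*c


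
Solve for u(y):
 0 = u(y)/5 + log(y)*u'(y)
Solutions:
 u(y) = C1*exp(-li(y)/5)


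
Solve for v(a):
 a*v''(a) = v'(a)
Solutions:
 v(a) = C1 + C2*a^2


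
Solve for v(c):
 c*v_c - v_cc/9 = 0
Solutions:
 v(c) = C1 + C2*erfi(3*sqrt(2)*c/2)


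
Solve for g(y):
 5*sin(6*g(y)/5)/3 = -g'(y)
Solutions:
 5*y/3 + 5*log(cos(6*g(y)/5) - 1)/12 - 5*log(cos(6*g(y)/5) + 1)/12 = C1


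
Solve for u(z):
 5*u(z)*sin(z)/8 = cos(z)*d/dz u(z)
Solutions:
 u(z) = C1/cos(z)^(5/8)


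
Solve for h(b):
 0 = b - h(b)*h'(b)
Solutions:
 h(b) = -sqrt(C1 + b^2)
 h(b) = sqrt(C1 + b^2)


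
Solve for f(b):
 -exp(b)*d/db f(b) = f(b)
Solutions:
 f(b) = C1*exp(exp(-b))


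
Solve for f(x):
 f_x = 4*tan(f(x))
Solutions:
 f(x) = pi - asin(C1*exp(4*x))
 f(x) = asin(C1*exp(4*x))


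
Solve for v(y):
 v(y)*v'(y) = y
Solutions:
 v(y) = -sqrt(C1 + y^2)
 v(y) = sqrt(C1 + y^2)


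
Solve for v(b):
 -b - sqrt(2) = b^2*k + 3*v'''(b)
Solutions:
 v(b) = C1 + C2*b + C3*b^2 - b^5*k/180 - b^4/72 - sqrt(2)*b^3/18


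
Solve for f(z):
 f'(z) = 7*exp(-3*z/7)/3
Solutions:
 f(z) = C1 - 49*exp(-3*z/7)/9


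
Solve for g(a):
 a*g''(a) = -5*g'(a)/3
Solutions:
 g(a) = C1 + C2/a^(2/3)


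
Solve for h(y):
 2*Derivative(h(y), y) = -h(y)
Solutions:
 h(y) = C1*exp(-y/2)


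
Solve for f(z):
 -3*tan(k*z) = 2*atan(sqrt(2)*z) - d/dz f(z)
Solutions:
 f(z) = C1 + 2*z*atan(sqrt(2)*z) + 3*Piecewise((-log(cos(k*z))/k, Ne(k, 0)), (0, True)) - sqrt(2)*log(2*z^2 + 1)/2


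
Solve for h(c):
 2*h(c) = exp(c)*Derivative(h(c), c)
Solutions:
 h(c) = C1*exp(-2*exp(-c))


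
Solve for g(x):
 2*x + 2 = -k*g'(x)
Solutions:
 g(x) = C1 - x^2/k - 2*x/k


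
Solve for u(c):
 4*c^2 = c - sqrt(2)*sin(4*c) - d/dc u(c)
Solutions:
 u(c) = C1 - 4*c^3/3 + c^2/2 + sqrt(2)*cos(4*c)/4


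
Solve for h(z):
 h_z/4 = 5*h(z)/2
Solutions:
 h(z) = C1*exp(10*z)


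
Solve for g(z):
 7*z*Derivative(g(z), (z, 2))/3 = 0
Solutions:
 g(z) = C1 + C2*z


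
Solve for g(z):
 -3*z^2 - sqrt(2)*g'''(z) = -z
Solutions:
 g(z) = C1 + C2*z + C3*z^2 - sqrt(2)*z^5/40 + sqrt(2)*z^4/48


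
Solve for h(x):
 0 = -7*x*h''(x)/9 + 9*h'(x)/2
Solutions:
 h(x) = C1 + C2*x^(95/14)


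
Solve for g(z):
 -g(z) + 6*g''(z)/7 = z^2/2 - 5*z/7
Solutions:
 g(z) = C1*exp(-sqrt(42)*z/6) + C2*exp(sqrt(42)*z/6) - z^2/2 + 5*z/7 - 6/7


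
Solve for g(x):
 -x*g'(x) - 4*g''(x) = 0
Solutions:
 g(x) = C1 + C2*erf(sqrt(2)*x/4)


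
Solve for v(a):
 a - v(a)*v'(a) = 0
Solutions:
 v(a) = -sqrt(C1 + a^2)
 v(a) = sqrt(C1 + a^2)


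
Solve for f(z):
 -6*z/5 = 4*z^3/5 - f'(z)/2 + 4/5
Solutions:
 f(z) = C1 + 2*z^4/5 + 6*z^2/5 + 8*z/5
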